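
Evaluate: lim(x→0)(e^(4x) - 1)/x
L'Hôpital (0/0): lim 4e^(4x)/1 = 4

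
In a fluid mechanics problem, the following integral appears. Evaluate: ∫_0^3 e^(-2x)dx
Antiderivative: (1/(-2))e^(-2x)
Evaluate: (1/(-2))(e^-6-1)

Answer: (e^-6-1)/(-2)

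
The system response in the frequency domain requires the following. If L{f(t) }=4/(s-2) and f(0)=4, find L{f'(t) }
L{f'(t)}=s·F(s) - f(0)=4s/(s-2) - 4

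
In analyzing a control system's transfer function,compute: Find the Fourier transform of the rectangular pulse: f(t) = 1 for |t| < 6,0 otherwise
F(omega) = integral from -6 to 6 of e^(-j * omega * t) dt
= 2 * sin(6 * omega)/omega = 12 * sinc(6 * omega/pi)

Answer: 2 * sin(6 * omega)/omega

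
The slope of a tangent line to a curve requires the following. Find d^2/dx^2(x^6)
Apply power rule 2 times:
d^1: 6x^5
d^2: 30x^4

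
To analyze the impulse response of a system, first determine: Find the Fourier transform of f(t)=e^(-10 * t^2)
The Fourier transform of a Gaussian e^(-a * t^2) is sqrt(pi/a) * e^(-omega^2/(4a)).
With a=10: F(omega)=sqrt(pi/10) * e^(-omega^2/40)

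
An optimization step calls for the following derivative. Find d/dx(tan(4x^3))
Chain rule: d/dx[tan(u)] = sec²(u)·u' where u = 4x^3
u' = 12x^2

Answer: 12x^2·sec²(4x^3)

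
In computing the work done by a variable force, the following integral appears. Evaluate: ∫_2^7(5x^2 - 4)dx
Step 1: Find antiderivative F(x)=(5/3)x^3-4x
Step 2: F(7) - F(2)=1631/3 - (16/3)=1615/3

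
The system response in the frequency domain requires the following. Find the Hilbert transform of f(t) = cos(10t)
The Hilbert transform shifts each frequency component by -pi/2.
H{cos(wt)} = sin(wt)
With w = 10: H{cos(10t)} = sin(10t)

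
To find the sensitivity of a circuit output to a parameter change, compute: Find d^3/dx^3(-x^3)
Apply power rule 3 times:
d^1: -3x^2
d^2: -6x
d^3: -6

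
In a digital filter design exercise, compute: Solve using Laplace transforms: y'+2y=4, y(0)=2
Take L of both sides: sY(s)-2+2Y(s)=4/s
Y(s)(s+2)=4/s+2
Y(s)=4/(s(s+2))+2/(s+2)
Partial fractions: 4/(s(s+2))=2/s - 2/(s+2)
So Y(s)=2/s
Inverse transform (L^(-1){1/s}=1, L^(-1){1/(s+2)}=e^(-2t)):

Answer: y(t)=2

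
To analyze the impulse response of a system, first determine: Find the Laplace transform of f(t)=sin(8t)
L{sin(wt)}=w/(s² + w²)
L{sin(8t)}=8/(s² + 64)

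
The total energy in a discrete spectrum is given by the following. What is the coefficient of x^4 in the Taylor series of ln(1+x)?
ln(1+x)=Σ (-1)^(n+1) x^n/n
Coefficient of x^4=(-1)^5/4=-1/4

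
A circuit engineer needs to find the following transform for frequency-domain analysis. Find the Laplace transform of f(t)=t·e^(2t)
L{t·e^(at)}=1/(s-a)²
L{t·e^(2t)}=1/(s-2)²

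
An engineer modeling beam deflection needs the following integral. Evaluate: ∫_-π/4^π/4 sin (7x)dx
Antiderivative: -cos(7x)/7
Evaluate at bounds: [-cos(7·π/4)/7] - [-cos(7·-π/4)/7]
=(-(√2/2) + (√2/2))/7=0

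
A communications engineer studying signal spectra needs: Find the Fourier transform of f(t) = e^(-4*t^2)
The Fourier transform of a Gaussian e^(-a * t^2) is sqrt(pi/a) * e^(-omega^2/(4a)).
With a=4: F(omega)=sqrt(pi)/2 * e^(-omega^2/16)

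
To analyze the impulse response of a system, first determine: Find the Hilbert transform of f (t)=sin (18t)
The Hilbert transform shifts each frequency component by -pi/2.
H{sin(wt)}=-cos(wt)
With w=18: H{sin(18t)}=-cos(18t)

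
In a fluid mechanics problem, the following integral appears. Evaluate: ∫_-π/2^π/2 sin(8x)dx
Antiderivative: -cos(8x)/8
Evaluate at bounds: [-cos(8·π/2)/8] - [-cos(8·-π/2)/8]
=(-(1) + (1))/8=0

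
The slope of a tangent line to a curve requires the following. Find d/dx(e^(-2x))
Chain rule: d/dx[e^u]=e^u · u' where u=-2x
u'=-2

Answer: -2·e^(-2x)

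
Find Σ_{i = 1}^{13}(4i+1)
= 4·Σ i+1·13 = 4·91+13 = 377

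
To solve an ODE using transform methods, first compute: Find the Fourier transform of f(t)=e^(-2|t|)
Using the standard pair: F{e^(-a|t|)} = 2a/(a^2+omega^2)
With a = 2: F(omega) = 4/(4+omega^2)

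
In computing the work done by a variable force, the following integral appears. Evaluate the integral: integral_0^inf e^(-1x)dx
integral_0^inf e^(-1x) dx=[-1/1*e^(-1x)]_0^inf
=0 - (-1/1)=1/1

Answer: 1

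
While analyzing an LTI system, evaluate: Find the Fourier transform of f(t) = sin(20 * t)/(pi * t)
sin(W*t)/(pi*t) = (W/pi)*sinc(W*t/pi) is the impulse response of the ideal low-pass filter with cutoff W (here W = 20).
Its Fourier transform is a rectangular function:
F(omega) = 1 for |omega| < 20, 0 otherwise

Answer: rect(omega/40) [i.e., 1 for |omega| < 20, 0 otherwise]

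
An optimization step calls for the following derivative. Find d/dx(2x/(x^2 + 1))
Quotient rule: (f/g)' = (f'g - fg')/g²
f = 2x, f' = 2
g = x^2+1, g' = 2x

Answer: (2·(x^2+1)-4x^2)/(x^2+1)²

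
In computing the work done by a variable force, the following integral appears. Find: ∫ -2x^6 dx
Using power rule: ∫ -2x^6 dx = -2/7 x^7+C = (-2/7)x^7+C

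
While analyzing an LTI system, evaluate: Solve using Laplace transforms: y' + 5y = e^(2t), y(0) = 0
Take L: sY - 0+5Y = 1/(s-2)
Y(s+5) = 1/(s-2)+0
Y = 1/((s-2)(s+5))+0/(s+5)
Partial fractions: 1/((s-2)(s+5)) = (1/7)/(s-2) - (1/7)/(s+5)
So Y = (1/7)/(s-2) - (1/7)/(s+5)
Inverse Laplace transform (L^(-1){1/(s-2)} = e^(2t), L^(-1){1/(s+5)} = e^(-5t)):

Answer: y(t) = (1/7)·e^(2t) - (1/7)·e^(-5t)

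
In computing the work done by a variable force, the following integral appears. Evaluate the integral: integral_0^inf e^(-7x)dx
integral_0^inf e^(-7x) dx = [-1/7 * e^(-7x)]_0^inf
= 0 - (-1/7) = 1/7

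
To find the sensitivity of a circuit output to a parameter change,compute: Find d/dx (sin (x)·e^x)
Product rule: (fg)'=f'g+fg'
f=sin(x), f'=cos(x)
g=e^x, g'=e^x

Answer: cos(x)·e^x+sin(x)·e^x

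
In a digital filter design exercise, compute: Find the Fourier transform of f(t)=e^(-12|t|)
Using the standard pair: F{e^(-a|t|)}=2a/(a^2 + omega^2)
With a=12: F(omega)=24/(144 + omega^2)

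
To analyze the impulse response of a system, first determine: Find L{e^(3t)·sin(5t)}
First shifting: L{e^(at)f(t)}=F(s-a)
L{sin(5t)}=5/(s² + 25)
Shift: 5/((s-3)² + 25)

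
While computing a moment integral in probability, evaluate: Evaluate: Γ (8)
Γ(n)=(n-1)! for positive integers
Γ(8)=7!=5040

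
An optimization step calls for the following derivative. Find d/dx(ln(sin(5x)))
Chain rule: d/dx[ln(u)]=u'/u where u=sin(5x)
u'=5cos(5x)

Answer: (5cos(5x))/(sin(5x))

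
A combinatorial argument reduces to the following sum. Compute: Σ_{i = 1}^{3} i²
Using formula: Σ i^2=n(n + 1)(2n + 1)/6=3·4·7/6=14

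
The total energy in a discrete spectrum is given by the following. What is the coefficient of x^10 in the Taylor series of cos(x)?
cos(x) = Σ (-1)^k x^(2k)/(2k)!
For x^10: (-1)^5/10! = -1/3628800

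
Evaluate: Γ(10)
Γ(n)=(n-1)! for positive integers
Γ(10)=9!=362880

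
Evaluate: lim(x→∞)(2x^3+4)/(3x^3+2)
Divide numerator and denominator by x^3:
lim (2 + 4/x^3)/(3 + 2/x^3) = 2/3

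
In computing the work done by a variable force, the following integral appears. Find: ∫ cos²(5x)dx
Using identity cos²(u) = (1+cos(2u))/2:
∫ (1+cos(10x))/2 dx = x/2+sin(10x)/20+C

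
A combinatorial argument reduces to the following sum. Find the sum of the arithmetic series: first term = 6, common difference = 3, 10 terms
Last term: a_n=6 + (10 - 1)·3=33
Sum=n(a_1 + a_n)/2=10(6 + 33)/2=195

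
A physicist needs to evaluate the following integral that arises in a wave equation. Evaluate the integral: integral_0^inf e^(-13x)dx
integral_0^inf e^(-13x) dx = [-1/13*e^(-13x)]_0^inf
= 0 - (-1/13) = 1/13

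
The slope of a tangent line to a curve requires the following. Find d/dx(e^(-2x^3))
Chain rule: d/dx[e^u] = e^u · u' where u = -2x^3
u' = -6x^2

Answer: -6x^2·e^(-2x^3)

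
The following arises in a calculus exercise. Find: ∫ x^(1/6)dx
Power rule: ∫ x^(1/6) dx=x^(7/6)/(7/6) + C

Answer: (6/7)·x^(7/6) + C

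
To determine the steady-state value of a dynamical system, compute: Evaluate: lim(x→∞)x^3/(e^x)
Apply L'Hôpital 3 times (∞/∞ each time):
Eventually get 3!/(e^x) → 0

Answer: 0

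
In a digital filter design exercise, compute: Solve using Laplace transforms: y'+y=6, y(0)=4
Take L of both sides: sY(s)-4+Y(s)=6/s
Y(s)(s+1)=6/s+4
Y(s)=6/(s(s+1))+4/(s+1)
Partial fractions: 6/(s(s+1))=6/s - 6/(s+1)
So Y(s)=6/s - 2/(s+1)
Inverse transform (L^(-1){1/s}=1, L^(-1){1/(s+1)}=e^(-t)):

Answer: y(t)=6-2·e^(-t)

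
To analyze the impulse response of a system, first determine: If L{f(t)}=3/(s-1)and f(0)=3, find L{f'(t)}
L{f'(t)} = s·F(s) - f(0) = 3s/(s-1)-3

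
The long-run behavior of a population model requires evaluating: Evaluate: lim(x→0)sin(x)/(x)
L'Hôpital (0/0): lim cos(x)/1=1/1

Answer: 1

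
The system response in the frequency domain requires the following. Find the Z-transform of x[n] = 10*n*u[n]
Z{n*u[n]} = z/(z-1)^2
By linearity: Z{10*n*u[n]} = 10z/(z-1)^2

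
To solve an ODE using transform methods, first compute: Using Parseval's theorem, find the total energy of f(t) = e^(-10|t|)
Parseval's theorem: E = integral |f(t)|^2 dt = (1/2pi) integral |F(omega)|^2 domega
E = integral_{-inf}^{inf} e^(-20|t|) dt = 2 * integral_0^inf e^(-20t) dt = 2/(2 * 10) = 1/10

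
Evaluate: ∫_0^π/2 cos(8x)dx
Antiderivative: sin(8x)/8
Evaluate at bounds: [sin(8·π/2)/8] - [sin(8·0)/8]
=((0) - (0))/8=0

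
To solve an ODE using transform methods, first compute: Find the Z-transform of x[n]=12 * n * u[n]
Z{n * u[n]} = z/(z-1)^2
By linearity: Z{12 * n * u[n]} = 12z/(z-1)^2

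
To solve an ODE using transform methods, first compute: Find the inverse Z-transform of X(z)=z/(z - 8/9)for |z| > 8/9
Standard pair: z/(z-a) <-> a^n * u[n] for causal signals
With a=8/9: x[n]=(8/9)^n * u[n]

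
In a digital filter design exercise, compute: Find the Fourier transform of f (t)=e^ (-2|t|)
Using the standard pair: F{e^(-a|t|)}=2a/(a^2 + omega^2)
With a=2: F(omega)=4/(4 + omega^2)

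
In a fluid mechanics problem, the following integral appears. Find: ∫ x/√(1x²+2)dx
Let u=x²+2, du=2x dx
∫ (1/2)·u^(-1/2) du=√u+C

Answer: √(x²+2)+C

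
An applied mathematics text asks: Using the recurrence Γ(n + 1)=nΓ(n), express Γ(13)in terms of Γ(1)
Γ(13) = 12Γ(12) = 12·11Γ(11) = ... = 12!·Γ(1) = 479001600·Γ(1)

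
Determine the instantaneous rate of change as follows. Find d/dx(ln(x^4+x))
Chain rule: d/dx[ln(u)] = u'/u where u = x^4 + x
u' = 4x^3 + 1

Answer: (4x^3 + 1)/(x^4 + x)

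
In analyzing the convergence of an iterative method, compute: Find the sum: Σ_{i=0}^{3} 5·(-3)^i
Geometric series: S = a(1 - r^n)/(1 - r)
a = 5, r = -3, n = 4
S = 5(1 - 81)/4 = -100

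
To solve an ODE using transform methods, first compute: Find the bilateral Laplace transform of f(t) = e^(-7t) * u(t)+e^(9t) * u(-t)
For e^(-7t) * u(t): L = 1/(s + 7), Re(s) > -7
For e^(9t) * u(-t): L = -1/(s-9), Re(s) < 9
Combined: F(s) = 1/(s + 7) - 1/(s-9), -7 < Re(s) < 9

Answer: 1/(s + 7) - 1/(s-9), ROC: -7 < Re(s) < 9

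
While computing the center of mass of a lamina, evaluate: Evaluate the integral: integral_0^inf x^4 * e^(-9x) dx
This is a Gamma integral. Substitute u = 9x (du = 9 dx):
integral_0^inf x^4*e^(-9x) dx = (1/9^5) integral_0^inf u^4*e^(-u) du
= Gamma(5)/9^5 = 4!/9^5 = 24/59049

Answer: 8/19683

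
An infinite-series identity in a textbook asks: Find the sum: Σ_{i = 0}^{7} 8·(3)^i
Geometric series: S = a(1 - r^n)/(1 - r)
a = 8, r = 3, n = 8
S = 8(1-6561)/-2 = 26240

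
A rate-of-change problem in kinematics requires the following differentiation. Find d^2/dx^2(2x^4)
Apply power rule 2 times:
d^1: 8x^3
d^2: 24x^2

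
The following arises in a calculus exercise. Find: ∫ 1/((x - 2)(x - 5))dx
Partial fractions: 1/((x-2)(x-5)) = A/(x-2)+B/(x-5)
A = -1/3, B = 1/3
∫ [-1/3· 1/(x-2)+1/3· 1/(x-5)] dx
= (1/3)[ln|x-5| - ln|x-2|]+C

Answer: (1/3)·ln|(x-5)/(x-2)|+C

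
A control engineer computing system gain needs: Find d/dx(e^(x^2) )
Chain rule: d/dx[e^u]=e^u · u' where u=x^2
u'=2x

Answer: 2x·e^(x^2)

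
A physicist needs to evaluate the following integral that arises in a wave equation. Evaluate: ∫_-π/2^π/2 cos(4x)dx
Antiderivative: sin(4x)/4
Evaluate at bounds: [sin(4·π/2)/4] - [sin(4·-π/2)/4]
=((0) - (0))/4=0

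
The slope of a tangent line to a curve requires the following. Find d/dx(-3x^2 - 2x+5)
Power rule: d/dx(ax^n) = n·a·x^(n-1)
Term by term: -6·x - 2

Answer: -6x - 2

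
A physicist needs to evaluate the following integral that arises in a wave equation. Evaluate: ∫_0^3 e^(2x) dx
Antiderivative: (1/2)e^(2x)
Evaluate: (1/2)(e^6 - 1)

Answer: (e^6 - 1)/2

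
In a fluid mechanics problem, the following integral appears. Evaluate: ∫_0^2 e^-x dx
Antiderivative: -e^-x
Evaluate: -(e^-2-1)

Answer: (e^-2-1)/(-1)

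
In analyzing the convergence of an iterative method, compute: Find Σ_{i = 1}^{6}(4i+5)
= 4·Σ i + 5·6 = 4·21 + 30 = 114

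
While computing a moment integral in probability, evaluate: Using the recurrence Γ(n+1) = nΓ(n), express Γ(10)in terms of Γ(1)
Γ(10) = 9Γ(9) = 9·8Γ(8) = ... = 9!·Γ(1) = 362880·Γ(1)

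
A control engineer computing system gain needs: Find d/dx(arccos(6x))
d/dx[arccos(u)] = -u'/√(1-u²), u = 6x, u' = 6

Answer: -6/√(1-36x²)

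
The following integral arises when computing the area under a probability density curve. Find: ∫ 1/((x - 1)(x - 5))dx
Partial fractions: 1/((x-1)(x-5)) = A/(x-1) + B/(x-5)
A = -1/4, B = 1/4
∫ [-1/4· 1/(x-1) + 1/4· 1/(x-5)] dx
= (1/4)[ln|x-5| - ln|x-1|] + C

Answer: (1/4)·ln|(x-5)/(x-1)| + C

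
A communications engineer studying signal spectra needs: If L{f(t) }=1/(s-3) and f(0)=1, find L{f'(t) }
L{f'(t)}=s·F(s) - f(0)=s/(s-3) - 1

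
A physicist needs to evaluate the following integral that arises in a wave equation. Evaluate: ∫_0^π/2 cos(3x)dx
Antiderivative: sin(3x)/3
Evaluate at bounds: [sin(3·π/2)/3] - [sin(3·0)/3]
=((-1) - (0))/3=-1/3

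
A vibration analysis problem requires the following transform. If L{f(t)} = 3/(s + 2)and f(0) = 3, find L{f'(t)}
L{f'(t)}=s·F(s) - f(0)=3s/(s + 2) - 3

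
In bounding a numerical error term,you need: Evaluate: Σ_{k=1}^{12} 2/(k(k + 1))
Partial fractions: 2/(k(k + 1))=2/k - 2/(k + 1)
Telescoping sum: 2(1 - 1/13)=2·12/13

Answer: 24/13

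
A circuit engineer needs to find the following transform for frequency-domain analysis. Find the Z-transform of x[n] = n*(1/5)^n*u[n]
Using the property Z{n * a^n * u[n]} = az/(z-a)^2
With a = 1/5: X(z) = (1/5)z/(z - 1/5)^2, |z| > 1/5

Answer: (1/5)z/(z - 1/5)^2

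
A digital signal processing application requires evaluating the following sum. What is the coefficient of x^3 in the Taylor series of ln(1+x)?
ln(1+x)=Σ (-1)^(n+1) x^n/n
Coefficient of x^3=(-1)^4/3=1/3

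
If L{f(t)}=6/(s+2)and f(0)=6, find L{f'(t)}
L{f'(t)} = s·F(s) - f(0) = 6s/(s + 2) - 6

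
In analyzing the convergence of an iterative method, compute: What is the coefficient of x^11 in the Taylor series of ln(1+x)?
ln(1+x) = Σ (-1)^(n+1) x^n/n
Coefficient of x^11 = (-1)^12/11 = 1/11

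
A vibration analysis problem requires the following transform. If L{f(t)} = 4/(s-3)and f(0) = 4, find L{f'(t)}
L{f'(t)}=s·F(s) - f(0)=4s/(s-3) - 4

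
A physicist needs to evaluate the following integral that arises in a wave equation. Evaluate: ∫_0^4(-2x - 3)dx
Step 1: Find antiderivative F(x) = -x^2 - 3x
Step 2: F(4) - F(0) = -28 - (0) = -28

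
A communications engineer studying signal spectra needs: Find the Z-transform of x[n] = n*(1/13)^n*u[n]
Using the property Z{n * a^n * u[n]} = az/(z-a)^2
With a = 1/13: X(z) = (1/13)z/(z - 1/13)^2, |z| > 1/13

Answer: (1/13)z/(z - 1/13)^2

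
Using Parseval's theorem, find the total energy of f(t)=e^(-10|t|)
Parseval's theorem: E = integral |f(t)|^2 dt = (1/2pi) integral |F(omega)|^2 domega
E = integral_{-inf}^{inf} e^(-20|t|) dt = 2*integral_0^inf e^(-20t) dt = 2/(2*10) = 1/10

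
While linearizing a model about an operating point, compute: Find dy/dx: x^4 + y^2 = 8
Differentiate: 4x^3+2y·(dy/dx) = 0
dy/dx = -4x^3/(2y)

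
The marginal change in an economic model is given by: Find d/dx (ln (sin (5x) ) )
Chain rule: d/dx[ln(u)] = u'/u where u = sin(5x)
u' = 5cos(5x)

Answer: (5cos(5x))/(sin(5x))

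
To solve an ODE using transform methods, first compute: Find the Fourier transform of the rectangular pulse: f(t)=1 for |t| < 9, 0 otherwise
F(omega)=integral from -9 to 9 of e^(-j * omega * t) dt
=2 * sin(9 * omega)/omega=18 * sinc(9 * omega/pi)

Answer: 2 * sin(9 * omega)/omega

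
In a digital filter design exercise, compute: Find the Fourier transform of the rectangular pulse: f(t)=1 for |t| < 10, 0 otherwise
F(omega) = integral from -10 to 10 of e^(-j * omega * t) dt
= 2 * sin(10 * omega)/omega = 20 * sinc(10 * omega/pi)

Answer: 2 * sin(10 * omega)/omega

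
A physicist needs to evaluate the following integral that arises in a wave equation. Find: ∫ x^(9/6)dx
Power rule: ∫ x^(3/2) dx = x^(5/2)/(5/2)+C

Answer: (2/5)·x^(5/2)+C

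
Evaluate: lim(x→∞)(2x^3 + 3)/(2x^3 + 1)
Divide numerator and denominator by x^3:
lim (2 + 3/x^3)/(2 + 1/x^3)=1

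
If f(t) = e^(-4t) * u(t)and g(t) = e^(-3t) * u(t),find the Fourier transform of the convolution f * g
By the convolution theorem: F{f * g} = F(omega) * G(omega)
F(omega) = 1/(4 + j * omega), G(omega) = 1/(3 + j * omega)
F{f * g} = 1/((4 + j * omega)(3 + j * omega))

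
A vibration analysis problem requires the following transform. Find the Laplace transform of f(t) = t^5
L{t^n}=n!/s^(n + 1)
L{t^5}=5!/s^6=120/s^6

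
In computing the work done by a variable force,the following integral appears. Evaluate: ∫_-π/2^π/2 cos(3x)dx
Antiderivative: sin(3x)/3
Evaluate at bounds: [sin(3·π/2)/3] - [sin(3·-π/2)/3]
= ((-1) - (1))/3 = -2/3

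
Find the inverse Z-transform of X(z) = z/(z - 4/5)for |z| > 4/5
Standard pair: z/(z-a) <-> a^n*u[n] for causal signals
With a = 4/5: x[n] = (4/5)^n*u[n]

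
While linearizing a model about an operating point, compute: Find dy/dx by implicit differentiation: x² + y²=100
Differentiate both sides: 2x+2y·(dy/dx)=0
Solve: dy/dx=-2x/(2y)=-x/y

Answer: dy/dx=-x/y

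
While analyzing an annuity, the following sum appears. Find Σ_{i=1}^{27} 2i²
= 2·n(n + 1)(2n + 1)/6 = 2·27·28·55/6 = 13860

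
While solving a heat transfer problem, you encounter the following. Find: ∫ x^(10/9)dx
Power rule: ∫ x^(10/9) dx = x^(19/9)/(19/9) + C

Answer: (9/19)·x^(19/9) + C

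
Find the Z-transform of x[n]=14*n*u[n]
Z{n*u[n]} = z/(z-1)^2
By linearity: Z{14*n*u[n]} = 14z/(z-1)^2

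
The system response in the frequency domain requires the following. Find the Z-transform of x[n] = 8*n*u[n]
Z{n * u[n]}=z/(z-1)^2
By linearity: Z{8 * n * u[n]}=8z/(z-1)^2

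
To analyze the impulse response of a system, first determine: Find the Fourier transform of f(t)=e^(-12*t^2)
The Fourier transform of a Gaussian e^(-a * t^2) is sqrt(pi/a) * e^(-omega^2/(4a)).
With a = 12: F(omega) = sqrt(pi/12) * e^(-omega^2/48)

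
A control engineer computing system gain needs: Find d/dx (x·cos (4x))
Product rule: (fg)'=f'g+fg'
f=x, f'=1
g=cos(4x), g'=-4·sin(4x)

Answer: cos(4x)-4x·sin(4x)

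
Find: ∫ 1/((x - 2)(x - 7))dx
Partial fractions: 1/((x-2)(x-7))=A/(x-2)+B/(x-7)
A=-1/5, B=1/5
∫ [-1/5· 1/(x-2)+1/5· 1/(x-7)] dx
=(1/5)[ln|x-7| - ln|x-2|]+C

Answer: (1/5)·ln|(x-7)/(x-2)|+C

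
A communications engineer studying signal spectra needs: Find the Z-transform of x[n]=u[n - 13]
Using the time-shift property: Z{u[n-13]} = z^(-13)*z/(z-1)
= z^(-12)/(z-1)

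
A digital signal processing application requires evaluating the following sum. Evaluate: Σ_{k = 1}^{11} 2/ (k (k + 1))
Partial fractions: 2/(k(k + 1)) = 2/k - 2/(k + 1)
Telescoping sum: 2(1 - 1/12) = 2·11/12

Answer: 11/6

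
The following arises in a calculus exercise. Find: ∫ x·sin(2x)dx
By parts: u=x, dv=sin(2x) dx
du=dx, v=-cos(2x)/2
=-x·cos(2x)/2+sin(2x)/2²+C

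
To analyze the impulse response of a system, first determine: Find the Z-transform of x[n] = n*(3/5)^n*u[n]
Using the property Z{n * a^n * u[n]}=az/(z-a)^2
With a=3/5: X(z)=(3/5)z/(z - 3/5)^2, |z| > 3/5

Answer: (3/5)z/(z - 3/5)^2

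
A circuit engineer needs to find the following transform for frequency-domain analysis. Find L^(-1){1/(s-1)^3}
L^(-1){1/(s-a)^n}=t^(n-1)·e^(at)/(n-1)!
Here a=1, n=3: t^2·e^(t)/2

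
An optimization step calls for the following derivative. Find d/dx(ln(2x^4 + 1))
Chain rule: d/dx[ln(u)] = u'/u where u = 2x^4 + 1
u' = 8x^3

Answer: (8x^3)/(2x^4 + 1)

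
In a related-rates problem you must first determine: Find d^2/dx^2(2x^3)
Apply power rule 2 times:
d^1: 6x^2
d^2: 12x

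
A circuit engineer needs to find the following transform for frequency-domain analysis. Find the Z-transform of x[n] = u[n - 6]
Using the time-shift property: Z{u[n-6]}=z^(-6)*z/(z-1)
=z^(-5)/(z-1)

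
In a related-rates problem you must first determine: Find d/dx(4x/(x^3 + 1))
Quotient rule: (f/g)'=(f'g - fg')/g²
f=4x, f'=4
g=x^3 + 1, g'=3x^2

Answer: (4·(x^3 + 1) - 12x^3)/(x^3 + 1)²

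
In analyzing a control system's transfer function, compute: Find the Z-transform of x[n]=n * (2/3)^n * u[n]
Using the property Z{n * a^n * u[n]}=az/(z-a)^2
With a=2/3: X(z)=(2/3)z/(z - 2/3)^2, |z| > 2/3

Answer: (2/3)z/(z - 2/3)^2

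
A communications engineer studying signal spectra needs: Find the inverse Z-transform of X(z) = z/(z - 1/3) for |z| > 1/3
Standard pair: z/(z-a) <-> a^n * u[n] for causal signals
With a = 1/3: x[n] = (1/3)^n * u[n]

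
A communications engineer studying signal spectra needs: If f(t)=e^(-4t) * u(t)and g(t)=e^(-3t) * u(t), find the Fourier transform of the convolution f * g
By the convolution theorem: F{f * g} = F(omega) * G(omega)
F(omega) = 1/(4 + j * omega), G(omega) = 1/(3 + j * omega)
F{f * g} = 1/((4 + j * omega)(3 + j * omega))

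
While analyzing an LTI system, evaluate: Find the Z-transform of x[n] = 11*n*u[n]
Z{n * u[n]}=z/(z-1)^2
By linearity: Z{11 * n * u[n]}=11z/(z-1)^2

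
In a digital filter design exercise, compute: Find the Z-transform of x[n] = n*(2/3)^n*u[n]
Using the property Z{n*a^n*u[n]} = az/(z-a)^2
With a = 2/3: X(z) = (2/3)z/(z - 2/3)^2, |z| > 2/3

Answer: (2/3)z/(z - 2/3)^2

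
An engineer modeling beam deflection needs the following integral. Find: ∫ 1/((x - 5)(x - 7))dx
Partial fractions: 1/((x-5)(x-7)) = A/(x-5) + B/(x-7)
A = -1/2, B = 1/2
∫ [-1/2· 1/(x-5) + 1/2· 1/(x-7)] dx
= (1/2)[ln|x-7| - ln|x-5|] + C

Answer: (1/2)·ln|(x-7)/(x-5)| + C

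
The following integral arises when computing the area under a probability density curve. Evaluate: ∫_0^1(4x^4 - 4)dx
Step 1: Find antiderivative F(x) = (4/5)x^5-4x
Step 2: F(1) - F(0) = -16/5 - (0) = -16/5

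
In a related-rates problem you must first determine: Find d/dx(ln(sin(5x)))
Chain rule: d/dx[ln(u)] = u'/u where u = sin(5x)
u' = 5cos(5x)

Answer: (5cos(5x))/(sin(5x))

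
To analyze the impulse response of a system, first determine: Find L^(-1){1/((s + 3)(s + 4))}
Partial fractions: 1/((s + 3)(s + 4)) = A/(s + 3) + B/(s + 4)
Cover-up: A = 1/(s + 4)|_{s = -3} = 1; B = 1/(s + 3)|_{s = -4} = -1
L^(-1) = e^(-3t) - e^(-4t)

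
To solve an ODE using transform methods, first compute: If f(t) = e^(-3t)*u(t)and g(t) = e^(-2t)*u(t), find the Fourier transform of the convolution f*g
By the convolution theorem: F{f*g} = F(omega)*G(omega)
F(omega) = 1/(3 + j*omega), G(omega) = 1/(2 + j*omega)
F{f*g} = 1/((3 + j*omega)(2 + j*omega))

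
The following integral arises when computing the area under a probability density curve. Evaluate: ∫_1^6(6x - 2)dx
Step 1: Find antiderivative F(x) = 3x^2 - 2x
Step 2: F(6) - F(1) = 96 - (1) = 95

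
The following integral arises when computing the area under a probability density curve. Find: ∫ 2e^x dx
Since d/dx[e^x]=+e^x, we get 2e^x+C

Answer: 2e^x+C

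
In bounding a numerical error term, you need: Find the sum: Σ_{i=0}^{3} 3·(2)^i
Geometric series: S=a(1 - r^n)/(1 - r)
a=3, r=2, n=4
S=3(1 - 16)/-1=45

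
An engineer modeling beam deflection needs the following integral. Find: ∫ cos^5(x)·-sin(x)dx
Let u=cos(x), du=-sin(x) dx
∫ u^5 du=u^6/6 + C

Answer: cos^6(x)/6 + C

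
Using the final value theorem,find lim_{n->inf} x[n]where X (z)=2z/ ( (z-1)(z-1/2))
Final value theorem: lim x[n]=lim_{z->1} (z-1) * X(z)
(z-1) * X(z)=2z/(z-1/2)
As z->1: 2/(1 - 1/2)=2/(1/2)=4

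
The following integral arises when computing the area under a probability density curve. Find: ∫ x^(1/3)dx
Power rule: ∫ x^(1/3) dx = x^(4/3)/(4/3) + C

Answer: (3/4)·x^(4/3) + C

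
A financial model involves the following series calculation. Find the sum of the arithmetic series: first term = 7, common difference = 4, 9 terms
Last term: a_n=7+(9-1)·4=39
Sum=n(a_1+a_n)/2=9(7+39)/2=207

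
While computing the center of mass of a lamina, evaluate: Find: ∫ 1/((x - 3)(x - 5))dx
Partial fractions: 1/((x-3)(x-5)) = A/(x-3) + B/(x-5)
A = -1/2, B = 1/2
∫ [-1/2· 1/(x-3) + 1/2· 1/(x-5)] dx
= (1/2)[ln|x-5| - ln|x-3|] + C

Answer: (1/2)·ln|(x-5)/(x-3)| + C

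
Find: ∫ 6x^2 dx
Using power rule: ∫ 6x^2 dx = 6/3 x^3 + C = 2x^3 + C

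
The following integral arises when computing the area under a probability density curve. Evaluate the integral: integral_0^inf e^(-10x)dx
integral_0^inf e^(-10x) dx=[-1/10 * e^(-10x)]_0^inf
=0 - (-1/10)=1/10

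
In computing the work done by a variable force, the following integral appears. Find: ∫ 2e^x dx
Since d/dx[e^x] = + e^x, we get 2e^x + C

Answer: 2e^x + C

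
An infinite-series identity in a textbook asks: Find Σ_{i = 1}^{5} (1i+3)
=1·Σ i + 3·5=1·15 + 15=30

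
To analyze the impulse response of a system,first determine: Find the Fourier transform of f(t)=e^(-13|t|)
Using the standard pair: F{e^(-a|t|)} = 2a/(a^2 + omega^2)
With a = 13: F(omega) = 26/(169 + omega^2)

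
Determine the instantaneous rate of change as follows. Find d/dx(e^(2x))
Chain rule: d/dx[e^u] = e^u · u' where u = 2x
u' = 2

Answer: 2·e^(2x)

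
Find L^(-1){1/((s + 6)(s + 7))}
Partial fractions: 1/((s+6)(s+7)) = A/(s+6)+B/(s+7)
Cover-up: A = 1/(s+7)|_{s = -6} = 1; B = 1/(s+6)|_{s = -7} = -1
L^(-1) = e^(-6t) - e^(-7t)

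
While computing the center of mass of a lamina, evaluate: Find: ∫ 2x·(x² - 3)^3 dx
Let u=x² - 3, du=2x dx
∫ u^3 du=u^4/4 + C

Answer: (x² - 3)^4/4 + C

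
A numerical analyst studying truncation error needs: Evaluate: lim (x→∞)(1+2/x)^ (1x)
Rewrite as [(1 + 2/x)^x]^1.
lim(1 + 2/x)^x=e^2, so limit=(e^2)^1=e^2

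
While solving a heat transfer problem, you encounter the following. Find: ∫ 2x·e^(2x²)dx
Let u=2x², du=4x dx
∫ (1/2)e^u du=e^u/2+C

Answer: e^(2x²)/2+C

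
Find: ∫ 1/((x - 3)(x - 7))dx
Partial fractions: 1/((x-3)(x-7)) = A/(x-3) + B/(x-7)
A = -1/4, B = 1/4
∫ [-1/4· 1/(x-3) + 1/4· 1/(x-7)] dx
= (1/4)[ln|x-7| - ln|x-3|] + C

Answer: (1/4)·ln|(x-7)/(x-3)| + C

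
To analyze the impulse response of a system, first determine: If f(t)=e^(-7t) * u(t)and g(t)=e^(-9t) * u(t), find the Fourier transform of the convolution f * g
By the convolution theorem: F{f*g}=F(omega)*G(omega)
F(omega)=1/(7+j*omega), G(omega)=1/(9+j*omega)
F{f*g}=1/((7+j*omega)(9+j*omega))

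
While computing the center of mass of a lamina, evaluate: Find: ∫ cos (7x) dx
Using substitution u = 7x: ∫ cos(u) du/7 = sin(u)/7 + C

Answer: (1/7)sin(7x) + C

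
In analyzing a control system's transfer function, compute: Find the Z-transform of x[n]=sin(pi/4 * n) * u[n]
Z{sin(w0 * n) * u[n]} = z * sin(w0)/(z^2-2z * cos(w0)+1)
With w0 = pi/4: X(z) = z * sin(pi/4)/(z^2-2z * cos(pi/4)+1)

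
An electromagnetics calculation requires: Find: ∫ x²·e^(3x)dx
Integration by parts twice:
First: u = x², dv = e^(3x) dx => x²e^(3x)/3 - (2/3)∫ xe^(3x) dx
Second (∫ xe^(3x) dx): xe^(3x)/3 - e^(3x)/9
Combining: e^(3x)(x²/3-2x/9+2/27)+C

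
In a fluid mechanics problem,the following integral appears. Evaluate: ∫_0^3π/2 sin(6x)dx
Antiderivative: -cos(6x)/6
Evaluate at bounds: [-cos(6·3π/2)/6] - [-cos(6·0)/6]
=(-(-1)+(1))/6=1/3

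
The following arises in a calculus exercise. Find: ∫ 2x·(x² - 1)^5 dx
Let u = x² - 1, du = 2x dx
∫ u^5 du = u^6/6+C

Answer: (x² - 1)^6/6+C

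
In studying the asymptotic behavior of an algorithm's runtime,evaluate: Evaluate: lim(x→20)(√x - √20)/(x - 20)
Multiply by conjugate (√x+√20)/(√x+√20):
=(x - 20)/((x - 20)(√x+√20))=1/(√x+√20)
As x → 20: 1/(2√20)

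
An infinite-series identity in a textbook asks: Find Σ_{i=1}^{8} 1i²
= 1·n(n+1)(2n+1)/6 = 1·8·9·17/6 = 204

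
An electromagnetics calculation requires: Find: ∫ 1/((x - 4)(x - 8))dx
Partial fractions: 1/((x-4)(x-8)) = A/(x-4)+B/(x-8)
A = -1/4, B = 1/4
∫ [-1/4· 1/(x-4)+1/4· 1/(x-8)] dx
= (1/4)[ln|x-8| - ln|x-4|]+C

Answer: (1/4)·ln|(x-8)/(x-4)|+C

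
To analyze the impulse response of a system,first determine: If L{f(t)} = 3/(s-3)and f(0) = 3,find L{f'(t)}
L{f'(t)} = s·F(s) - f(0) = 3s/(s-3) - 3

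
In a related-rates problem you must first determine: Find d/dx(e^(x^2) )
Chain rule: d/dx[e^u]=e^u · u' where u=x^2
u'=2x

Answer: 2x·e^(x^2)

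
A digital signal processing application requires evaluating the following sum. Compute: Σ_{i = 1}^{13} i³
Using formula: Σ i^3=[n(n+1)/2]²=[13·14/2]²=8281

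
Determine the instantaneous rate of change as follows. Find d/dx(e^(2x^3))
Chain rule: d/dx[e^u] = e^u · u' where u = 2x^3
u' = 6x^2

Answer: 6x^2·e^(2x^3)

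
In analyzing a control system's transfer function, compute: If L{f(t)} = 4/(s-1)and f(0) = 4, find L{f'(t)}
L{f'(t)}=s·F(s) - f(0)=4s/(s-1) - 4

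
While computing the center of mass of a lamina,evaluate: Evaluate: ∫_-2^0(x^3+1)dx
Step 1: Find antiderivative F(x) = (1/4)x^4 + x
Step 2: F(0) - F(-2) = 0 - (2) = -2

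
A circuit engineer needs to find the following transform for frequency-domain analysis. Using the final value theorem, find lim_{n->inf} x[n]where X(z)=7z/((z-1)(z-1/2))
Final value theorem: lim x[n]=lim_{z->1} (z-1)*X(z)
(z-1)*X(z)=7z/(z-1/2)
As z->1: 7/(1-1/2)=7/(1/2)=14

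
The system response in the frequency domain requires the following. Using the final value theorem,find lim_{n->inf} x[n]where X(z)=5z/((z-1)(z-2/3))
Final value theorem: lim x[n] = lim_{z->1} (z-1)*X(z)
(z-1)*X(z) = 5z/(z-2/3)
As z->1: 5/(1 - 2/3) = 5/(1/3) = 15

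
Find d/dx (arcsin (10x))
d/dx[arcsin(u)] = u'/√(1-u²), u = 10x, u' = 10

Answer: 10/√(1 - 100x²)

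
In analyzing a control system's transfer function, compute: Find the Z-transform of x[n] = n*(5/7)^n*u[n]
Using the property Z{n*a^n*u[n]} = az/(z-a)^2
With a = 5/7: X(z) = (5/7)z/(z - 5/7)^2, |z| > 5/7

Answer: (5/7)z/(z - 5/7)^2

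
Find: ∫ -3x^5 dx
Using power rule: ∫ -3x^5 dx = -3/6 x^6+C = (-1/2)x^6+C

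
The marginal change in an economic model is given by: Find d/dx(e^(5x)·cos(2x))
Product rule: (fg)'=f'g+fg'
f=e^(5x), f'=5·e^(5x)
g=cos(2x), g'=-2·sin(2x)

Answer: 5·e^(5x)·cos(2x)-2·e^(5x)·sin(2x)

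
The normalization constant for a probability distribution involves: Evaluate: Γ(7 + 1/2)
Γ(n+1/2) = (2n)!√π/(4^n·n!)
= 87178291200√π/(16384·5040) = (135135/128)·√π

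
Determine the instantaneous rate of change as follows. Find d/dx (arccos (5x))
d/dx[arccos(u)] = -u'/√(1-u²), u = 5x, u' = 5

Answer: -5/√(1-25x²)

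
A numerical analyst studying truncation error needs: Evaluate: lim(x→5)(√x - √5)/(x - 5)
Multiply by conjugate (√x+√5)/(√x+√5):
=(x - 5)/((x - 5)(√x+√5))=1/(√x+√5)
As x → 5: 1/(2√5)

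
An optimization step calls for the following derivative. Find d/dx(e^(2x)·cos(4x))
Product rule: (fg)' = f'g + fg'
f = e^(2x), f' = 2·e^(2x)
g = cos(4x), g' = -4·sin(4x)

Answer: 2·e^(2x)·cos(4x) - 4·e^(2x)·sin(4x)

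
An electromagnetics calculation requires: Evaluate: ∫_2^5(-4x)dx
Step 1: Find antiderivative F(x)=-2x^2
Step 2: F(5) - F(2)=-50 - (-8)=-42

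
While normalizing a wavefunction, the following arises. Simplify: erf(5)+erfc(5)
By definition erfc(x)=1 - erf(x)
erf(5)+erfc(5)=erf(5)+1 - erf(5)=1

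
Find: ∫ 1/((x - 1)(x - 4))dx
Partial fractions: 1/((x-1)(x-4))=A/(x-1)+B/(x-4)
A=-1/3, B=1/3
∫ [-1/3· 1/(x-1)+1/3· 1/(x-4)] dx
=(1/3)[ln|x-4| - ln|x-1|]+C

Answer: (1/3)·ln|(x-4)/(x-1)|+C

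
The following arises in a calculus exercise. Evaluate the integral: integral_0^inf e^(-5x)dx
integral_0^inf e^(-5x) dx = [-1/5 * e^(-5x)]_0^inf
= 0 - (-1/5) = 1/5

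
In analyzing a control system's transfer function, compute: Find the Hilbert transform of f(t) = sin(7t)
The Hilbert transform shifts each frequency component by -pi/2.
H{sin(wt)}=-cos(wt)
With w=7: H{sin(7t)}=-cos(7t)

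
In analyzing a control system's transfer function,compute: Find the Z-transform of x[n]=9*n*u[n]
Z{n*u[n]}=z/(z-1)^2
By linearity: Z{9*n*u[n]}=9z/(z-1)^2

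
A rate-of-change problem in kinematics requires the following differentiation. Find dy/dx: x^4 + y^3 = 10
Differentiate: 4x^3 + 3y^2·(dy/dx)=0
dy/dx=-4x^3/(3y^2)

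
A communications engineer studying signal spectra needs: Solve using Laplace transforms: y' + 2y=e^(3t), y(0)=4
Take L: sY - 4+2Y=1/(s-3)
Y(s+2)=1/(s-3)+4
Y=1/((s-3)(s+2))+4/(s+2)
Partial fractions: 1/((s-3)(s+2))=(1/5)/(s-3) - (1/5)/(s+2)
So Y=(1/5)/(s-3)+(19/5)/(s+2)
Inverse Laplace transform (L^(-1){1/(s-3)}=e^(3t), L^(-1){1/(s+2)}=e^(-2t)):

Answer: y(t)=(1/5)·e^(3t)+(19/5)·e^(-2t)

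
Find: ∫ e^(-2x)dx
Since d/dx[e^(-2x)] = -2e^(-2x), we get -1/2 e^(-2x)+C

Answer: (-1/2)e^(-2x)+C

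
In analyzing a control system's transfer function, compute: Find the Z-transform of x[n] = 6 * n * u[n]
Z{n*u[n]} = z/(z-1)^2
By linearity: Z{6*n*u[n]} = 6z/(z-1)^2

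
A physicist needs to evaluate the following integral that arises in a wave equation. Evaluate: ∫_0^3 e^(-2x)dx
Antiderivative: (1/(-2))e^(-2x)
Evaluate: (1/(-2))(e^-6-1)

Answer: (e^-6-1)/(-2)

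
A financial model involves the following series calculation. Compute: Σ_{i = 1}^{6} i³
Using formula: Σ i^3 = [n(n + 1)/2]² = [6·7/2]² = 441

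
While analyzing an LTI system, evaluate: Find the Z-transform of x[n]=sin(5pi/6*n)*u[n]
Z{sin(w0 * n) * u[n]} = z * sin(w0)/(z^2-2z * cos(w0)+1)
With w0 = 5pi/6: X(z) = z * sin(5pi/6)/(z^2-2z * cos(5pi/6)+1)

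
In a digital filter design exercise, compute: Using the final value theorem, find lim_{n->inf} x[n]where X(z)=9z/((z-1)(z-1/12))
Final value theorem: lim x[n] = lim_{z->1} (z-1)*X(z)
(z-1)*X(z) = 9z/(z-1/12)
As z->1: 9/(1 - 1/12) = 9/(11/12) = 108/11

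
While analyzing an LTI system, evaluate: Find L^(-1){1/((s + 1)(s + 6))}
Partial fractions: 1/((s+1)(s+6))=A/(s+1)+B/(s+6)
Cover-up: A=1/(s+6)|_{s=-1}=1/5; B=1/(s+1)|_{s=-6}=-1/5
L^(-1)=(1/5)e^(-t) - (1/5)e^(-6t)

Answer: (1/5)(e^(-t) - e^(-6t))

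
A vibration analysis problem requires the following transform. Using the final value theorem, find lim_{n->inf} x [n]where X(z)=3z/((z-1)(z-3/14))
Final value theorem: lim x[n] = lim_{z->1} (z-1)*X(z)
(z-1)*X(z) = 3z/(z-3/14)
As z->1: 3/(1 - 3/14) = 3/(11/14) = 42/11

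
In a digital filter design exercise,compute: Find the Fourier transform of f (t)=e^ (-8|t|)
Using the standard pair: F{e^(-a|t|)}=2a/(a^2 + omega^2)
With a=8: F(omega)=16/(64 + omega^2)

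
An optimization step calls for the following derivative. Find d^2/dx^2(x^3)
Apply power rule 2 times:
d^1: 3x^2
d^2: 6x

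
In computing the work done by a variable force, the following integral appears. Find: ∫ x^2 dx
Using power rule: ∫ x^2 dx=1/3 x^3 + C=(1/3)x^3 + C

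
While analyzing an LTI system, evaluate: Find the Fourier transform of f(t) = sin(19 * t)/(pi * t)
sin(W*t)/(pi*t) = (W/pi)*sinc(W*t/pi) is the impulse response of the ideal low-pass filter with cutoff W (here W = 19).
Its Fourier transform is a rectangular function:
F(omega) = 1 for |omega| < 19, 0 otherwise

Answer: rect(omega/38) [i.e., 1 for |omega| < 19, 0 otherwise]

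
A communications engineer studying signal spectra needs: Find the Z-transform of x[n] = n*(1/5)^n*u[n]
Using the property Z{n * a^n * u[n]} = az/(z-a)^2
With a = 1/5: X(z) = (1/5)z/(z - 1/5)^2, |z| > 1/5

Answer: (1/5)z/(z - 1/5)^2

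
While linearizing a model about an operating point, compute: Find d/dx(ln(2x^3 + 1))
Chain rule: d/dx[ln(u)]=u'/u where u=2x^3+1
u'=6x^2

Answer: (6x^2)/(2x^3+1)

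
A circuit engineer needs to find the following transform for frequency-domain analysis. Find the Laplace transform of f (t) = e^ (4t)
L{e^(at)}=1/(s-a)
L{e^(4t)}=1/(s-4)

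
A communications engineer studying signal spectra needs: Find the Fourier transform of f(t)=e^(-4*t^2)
The Fourier transform of a Gaussian e^(-a * t^2) is sqrt(pi/a) * e^(-omega^2/(4a)).
With a = 4: F(omega) = sqrt(pi)/2 * e^(-omega^2/16)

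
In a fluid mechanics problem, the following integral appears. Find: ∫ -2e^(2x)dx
Since d/dx[e^(2x)]=2e^(2x), we get -1 e^(2x)+C

Answer: -e^(2x)+C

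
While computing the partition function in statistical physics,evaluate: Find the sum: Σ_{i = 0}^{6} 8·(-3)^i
Geometric series: S = a(1 - r^n)/(1 - r)
a = 8, r = -3, n = 7
S = 8(1+2187)/4 = 4376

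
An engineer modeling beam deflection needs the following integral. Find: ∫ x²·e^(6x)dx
Integration by parts twice:
First: u = x², dv = e^(6x) dx => x²e^(6x)/6 - (2/6)∫ xe^(6x) dx
Second (∫ xe^(6x) dx): xe^(6x)/6 - e^(6x)/36
Combining: e^(6x)(x²/6-2x/36+2/216)+C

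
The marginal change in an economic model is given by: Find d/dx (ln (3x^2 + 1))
Chain rule: d/dx[ln(u)]=u'/u where u=3x^2+1
u'=6x

Answer: (6x)/(3x^2+1)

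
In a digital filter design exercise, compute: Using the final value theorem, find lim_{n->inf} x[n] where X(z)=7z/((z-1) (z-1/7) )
Final value theorem: lim x[n] = lim_{z->1} (z-1) * X(z)
(z-1) * X(z) = 7z/(z-1/7)
As z->1: 7/(1-1/7) = 7/(6/7) = 49/6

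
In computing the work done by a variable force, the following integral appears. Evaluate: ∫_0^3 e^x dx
Antiderivative: e^x
Evaluate: (e^3-1)

Answer: e^3-1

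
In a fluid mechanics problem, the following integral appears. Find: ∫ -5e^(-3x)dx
Since d/dx[e^(-3x)] = -3e^(-3x), we get 5/3 e^(-3x)+C

Answer: (5/3)e^(-3x)+C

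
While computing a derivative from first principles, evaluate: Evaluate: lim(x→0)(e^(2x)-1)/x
L'Hôpital (0/0): lim 2e^(2x)/1=2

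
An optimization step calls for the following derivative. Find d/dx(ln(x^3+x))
Chain rule: d/dx[ln(u)]=u'/u where u=x^3 + x
u'=3x^2 + 1

Answer: (3x^2 + 1)/(x^3 + x)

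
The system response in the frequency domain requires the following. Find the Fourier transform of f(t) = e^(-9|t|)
Using the standard pair: F{e^(-a|t|)}=2a/(a^2 + omega^2)
With a=9: F(omega)=18/(81 + omega^2)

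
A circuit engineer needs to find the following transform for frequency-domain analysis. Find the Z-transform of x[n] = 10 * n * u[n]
Z{n * u[n]}=z/(z-1)^2
By linearity: Z{10 * n * u[n]}=10z/(z-1)^2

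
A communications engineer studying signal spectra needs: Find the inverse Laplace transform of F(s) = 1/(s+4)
L^(-1){1/(s-a)} = c·e^(at)
Here a = -4, c = 1

Answer: e^(-4t)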